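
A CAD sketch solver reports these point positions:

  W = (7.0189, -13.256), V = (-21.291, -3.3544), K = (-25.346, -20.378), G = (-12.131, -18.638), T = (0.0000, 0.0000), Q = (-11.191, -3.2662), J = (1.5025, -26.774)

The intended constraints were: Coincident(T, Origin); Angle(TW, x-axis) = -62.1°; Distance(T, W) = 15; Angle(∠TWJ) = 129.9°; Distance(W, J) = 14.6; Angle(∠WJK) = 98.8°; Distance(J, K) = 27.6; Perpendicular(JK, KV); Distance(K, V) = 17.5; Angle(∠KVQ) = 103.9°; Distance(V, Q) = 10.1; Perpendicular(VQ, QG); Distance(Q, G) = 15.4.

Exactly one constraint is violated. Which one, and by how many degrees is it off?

Perpendicular(VQ, QG) — off by 4.00°.

T = (0.00, 0.00) ✓; TW at -62.10° ✓; |TW| = 15.00 ✓; ∠TWJ = 129.9° ✓; |WJ| = 14.60 ✓; ∠WJK = 98.80° ✓; |JK| = 27.60 ✓; ∠(JK, KV) = 90.00° ✓; |KV| = 17.50 ✓; ∠KVQ = 103.9° ✓; |VQ| = 10.10 ✓; ∠(VQ, QG) = 94.00° ✗; |QG| = 15.40 ✓.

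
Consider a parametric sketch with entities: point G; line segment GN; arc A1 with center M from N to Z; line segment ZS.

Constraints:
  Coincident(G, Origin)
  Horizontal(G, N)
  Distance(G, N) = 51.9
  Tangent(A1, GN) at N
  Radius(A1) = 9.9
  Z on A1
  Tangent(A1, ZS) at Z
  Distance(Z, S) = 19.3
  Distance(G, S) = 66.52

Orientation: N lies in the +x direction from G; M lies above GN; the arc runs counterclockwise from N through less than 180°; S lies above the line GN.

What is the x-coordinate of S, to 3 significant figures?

59.2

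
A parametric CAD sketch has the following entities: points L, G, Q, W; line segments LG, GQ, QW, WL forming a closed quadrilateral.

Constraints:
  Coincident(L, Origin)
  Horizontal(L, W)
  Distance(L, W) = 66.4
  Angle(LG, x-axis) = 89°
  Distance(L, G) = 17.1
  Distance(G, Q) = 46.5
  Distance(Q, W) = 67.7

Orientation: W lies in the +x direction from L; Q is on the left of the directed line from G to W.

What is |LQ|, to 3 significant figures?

61.4

Checks: |GQ| = 46.50 ✓; |QW| = 67.70 ✓.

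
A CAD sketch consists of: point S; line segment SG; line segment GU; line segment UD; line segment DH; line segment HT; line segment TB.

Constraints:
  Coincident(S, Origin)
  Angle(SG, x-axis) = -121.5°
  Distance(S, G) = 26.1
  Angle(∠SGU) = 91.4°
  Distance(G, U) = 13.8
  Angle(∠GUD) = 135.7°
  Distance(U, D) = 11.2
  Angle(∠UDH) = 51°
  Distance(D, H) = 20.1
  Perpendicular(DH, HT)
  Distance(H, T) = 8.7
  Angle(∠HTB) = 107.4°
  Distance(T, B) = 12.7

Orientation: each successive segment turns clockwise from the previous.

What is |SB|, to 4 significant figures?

32.50

S is at the origin; SG runs at -121.5° with length 26.1, so G = (-13.64, -22.25). ∠SGU = 91.4° gives GU at 149.9° from the x-axis; with |GU| = 13.8, U = (-25.58, -15.33). ∠GUD = 135.7° gives UD at 105.6° from the x-axis; with |UD| = 11.2, D = (-28.59, -4.546). ∠UDH = 51.0° gives DH at -23.40° from the x-axis; with |DH| = 20.1, H = (-10.14, -12.53). DH is perpendicular to HT, so HT runs at -113.4°; with |HT| = 8.7, T = (-13.60, -20.51). ∠HTB = 107.4° gives TB at 174.0° from the x-axis; with |TB| = 12.7, B = (-26.23, -19.19). Then |SB| = |B − S| = 32.50.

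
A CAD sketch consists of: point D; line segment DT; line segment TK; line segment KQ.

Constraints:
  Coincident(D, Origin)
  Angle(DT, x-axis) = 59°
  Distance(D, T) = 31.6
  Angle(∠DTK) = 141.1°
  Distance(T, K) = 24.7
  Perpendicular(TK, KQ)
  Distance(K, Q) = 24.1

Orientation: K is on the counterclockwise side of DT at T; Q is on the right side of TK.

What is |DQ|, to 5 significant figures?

66.036

D is at the origin; DT runs at 59.0° with length 31.6, so T = 31.6·(cos 59.0°, sin 59.0°) = (16.275, 27.086). ∠DTK = 141.1°, so TK runs at 59.0° + (180° − 141.1°) = 97.900° from the x-axis; with |TK| = 24.7, K = T + 24.7·(cos 97.900°, sin 97.900°) = (12.880, 51.552). The perpendicularity gives KQ at right angles to TK; with |KQ| = 24.1 on the right of TK, Q = K + 24.1·(0.99051, 0.13744) = (36.752, 54.864). Then |DQ| = |Q − D| = 66.036.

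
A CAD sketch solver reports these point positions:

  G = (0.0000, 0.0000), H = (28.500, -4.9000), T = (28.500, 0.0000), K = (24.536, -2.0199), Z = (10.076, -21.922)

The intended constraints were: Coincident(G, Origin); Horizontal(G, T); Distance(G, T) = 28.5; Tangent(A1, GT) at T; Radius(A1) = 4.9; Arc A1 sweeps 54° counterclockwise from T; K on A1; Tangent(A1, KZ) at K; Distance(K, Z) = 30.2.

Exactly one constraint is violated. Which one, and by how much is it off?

Distance(K, Z) = 30.2 — off by 5.60.

G = (0.00, 0.00) ✓; G.y = 0.00, T.y = 0.00 ✓; |GT| = 28.50 ✓; ∠(HT, TG) = 90.00° ✓; |HT| = 4.900 ✓; bearing(H→K) − bearing(H→T) = 54.00° ✓; |HK| = 4.900 ✓; ∠(HK, KZ) = 90.00° ✓; |KZ| = 24.60 ✗.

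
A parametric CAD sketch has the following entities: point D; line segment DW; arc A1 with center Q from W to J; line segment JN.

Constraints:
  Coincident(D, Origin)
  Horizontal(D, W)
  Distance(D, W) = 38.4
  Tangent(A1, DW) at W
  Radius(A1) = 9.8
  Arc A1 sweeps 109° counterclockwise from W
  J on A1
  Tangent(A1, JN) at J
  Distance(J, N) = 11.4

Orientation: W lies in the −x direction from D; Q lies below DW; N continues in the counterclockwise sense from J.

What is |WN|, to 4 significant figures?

24.41

D is at the origin; D and W share the same y with |DW| = 38.4 and W on the −x side, so W = (-38.40, 0.000). The tangent condition forces QW to be normal to DW, so Q = W + (0, -9.8) = (-38.40, -9.800). On A1, W sits at bearing 90° from Q; a 109° counterclockwise sweep puts J at bearing 199°, so J = Q + 9.8·(cos 199°, sin 199°) = (-47.67, -12.99). Tangency of A1 to JN means the radius QJ is perpendicular to JN, so JN runs along (−sin 199°, cos 199°); with |JN| = 11.4, N = (-43.95, -23.77). Then |WN| = |N − W| = 24.41.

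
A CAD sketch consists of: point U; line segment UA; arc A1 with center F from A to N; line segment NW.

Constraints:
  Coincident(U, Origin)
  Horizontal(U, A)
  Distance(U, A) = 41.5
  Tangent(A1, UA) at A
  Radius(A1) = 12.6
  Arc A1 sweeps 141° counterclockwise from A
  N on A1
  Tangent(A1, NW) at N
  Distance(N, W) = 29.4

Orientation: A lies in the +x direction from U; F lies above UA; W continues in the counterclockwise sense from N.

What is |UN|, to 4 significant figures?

54.26

The tangent condition forces FA to be normal to UA, so F = A + (0, 12.6) = (41.50, 12.60). On A1, A sits at bearing -90° from F; a 141° counterclockwise sweep puts N at bearing 51°, so N = F + 12.6·(cos 51°, sin 51°) = (49.43, 22.39). Then |UN| = |N − U| = 54.26.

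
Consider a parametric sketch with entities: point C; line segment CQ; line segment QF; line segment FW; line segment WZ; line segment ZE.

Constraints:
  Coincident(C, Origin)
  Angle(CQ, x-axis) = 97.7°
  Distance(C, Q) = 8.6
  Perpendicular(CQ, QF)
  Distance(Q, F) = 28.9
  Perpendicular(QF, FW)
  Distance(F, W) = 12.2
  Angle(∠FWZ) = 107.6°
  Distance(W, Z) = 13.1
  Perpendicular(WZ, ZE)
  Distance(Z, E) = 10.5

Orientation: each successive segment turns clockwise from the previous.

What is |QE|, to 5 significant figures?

14.598

∠FWZ = 107.6° gives WZ at -154.70° from the x-axis; with |WZ| = 13.1, Z = (17.278, -5.2937). WZ ⟂ ZE, so ZE runs at 115.30°; with |ZE| = 10.5, E = (12.791, 4.1991). Then |QE| = |E − Q| = 14.598.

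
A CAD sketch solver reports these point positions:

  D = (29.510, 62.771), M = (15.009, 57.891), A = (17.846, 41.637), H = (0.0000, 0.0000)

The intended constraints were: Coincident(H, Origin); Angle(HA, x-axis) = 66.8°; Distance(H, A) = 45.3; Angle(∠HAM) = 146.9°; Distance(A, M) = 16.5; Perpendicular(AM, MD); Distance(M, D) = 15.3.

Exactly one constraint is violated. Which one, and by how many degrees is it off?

Perpendicular(AM, MD) — off by 8.70°.

H = (0.00, 0.00) ✓; HA at 66.80° ✓; |HA| = 45.30 ✓; ∠HAM = 146.9° ✓; |AM| = 16.50 ✓; ∠(AM, MD) = 81.30° ✗; |MD| = 15.30 ✓.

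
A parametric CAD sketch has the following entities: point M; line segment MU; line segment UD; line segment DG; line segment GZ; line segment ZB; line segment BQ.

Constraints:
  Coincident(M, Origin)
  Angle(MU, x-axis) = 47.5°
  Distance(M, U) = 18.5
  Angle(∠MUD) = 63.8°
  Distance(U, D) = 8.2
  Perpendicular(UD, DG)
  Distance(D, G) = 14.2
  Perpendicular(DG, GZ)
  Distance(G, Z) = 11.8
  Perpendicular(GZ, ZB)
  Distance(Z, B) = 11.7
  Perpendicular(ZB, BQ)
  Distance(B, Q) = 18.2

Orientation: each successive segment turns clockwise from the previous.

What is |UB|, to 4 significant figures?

4.383

The perpendicularity gives GZ at right angles to DG, so GZ runs at 111.3°; with |GZ| = 11.8, Z = (-2.039, 11.84). GZ ⟂ ZB, so ZB runs at 21.30°; with |ZB| = 11.7, B = (8.861, 16.09). Then |UB| = |B − U| = 4.383.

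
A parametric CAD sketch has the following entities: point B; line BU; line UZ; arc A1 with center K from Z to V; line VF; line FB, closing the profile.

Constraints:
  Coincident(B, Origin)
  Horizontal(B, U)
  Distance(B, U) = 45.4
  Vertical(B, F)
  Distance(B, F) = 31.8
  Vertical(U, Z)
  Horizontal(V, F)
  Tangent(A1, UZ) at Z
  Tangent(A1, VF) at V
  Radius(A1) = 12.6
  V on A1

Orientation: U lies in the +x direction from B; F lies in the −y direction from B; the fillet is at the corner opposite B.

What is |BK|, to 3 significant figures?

38.0

B is at the origin; B and U share the same y with |BU| = 45.4 and U on the +x side, so U = (45.4, 0.00). BF is vertical with |BF| = 31.8 and F on the −y side, so F = (0.00, -31.8). The virtual corner opposite B is at (45.4, -31.8). A1 meets UZ tangentially, so KZ is at right angles to UZ and A1 meets VF tangentially, so KV is at right angles to VF, with radius 12.6, so the center K sits 12.6 in from both sides at K = (32.8, -19.2). Then |BK| = |K − B| = 38.0.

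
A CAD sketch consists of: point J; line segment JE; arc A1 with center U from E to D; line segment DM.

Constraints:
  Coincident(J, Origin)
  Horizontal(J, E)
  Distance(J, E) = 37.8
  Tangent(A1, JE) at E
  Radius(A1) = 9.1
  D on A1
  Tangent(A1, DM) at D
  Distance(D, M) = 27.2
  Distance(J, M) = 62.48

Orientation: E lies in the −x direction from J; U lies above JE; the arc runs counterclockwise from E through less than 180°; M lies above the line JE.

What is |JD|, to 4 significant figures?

35.72

J is at the origin; J and E share the same y with |JE| = 37.8 and E on the −x side, so E = (-37.80, 0.000). The tangent condition forces UE to be normal to JE, so U = E + (0, 9.1) = (-37.80, 9.100). Since UD ⟂ DM (tangency), |UM| = √(9.1² + 27.2²) = 28.68 regardless of where D sits on A1. So M lies on both circle(J, 62.48) and circle(U, 28.68); the above-JE intersection is M = (-52.65, 33.64). D is the foot of the tangent from M: D = (-31.91, 16.04).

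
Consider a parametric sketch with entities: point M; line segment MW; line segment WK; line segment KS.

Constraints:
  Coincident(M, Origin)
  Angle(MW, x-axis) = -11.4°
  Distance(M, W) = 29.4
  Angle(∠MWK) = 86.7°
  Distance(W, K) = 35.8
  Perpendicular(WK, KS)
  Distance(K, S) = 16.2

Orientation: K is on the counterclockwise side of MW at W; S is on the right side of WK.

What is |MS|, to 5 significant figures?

56.906

∠MWK = 86.7°, so WK runs at -11.4° + (180° − 86.7°) = 81.900° from the x-axis; with |WK| = 35.8, K = W + 35.8·(cos 81.900°, sin 81.900°) = (33.864, 29.632). WK is perpendicular to KS; with |KS| = 16.2 on the right of WK, S = K + 16.2·(0.99002, -0.14090) = (49.903, 27.349). Then |MS| = |S − M| = 56.906.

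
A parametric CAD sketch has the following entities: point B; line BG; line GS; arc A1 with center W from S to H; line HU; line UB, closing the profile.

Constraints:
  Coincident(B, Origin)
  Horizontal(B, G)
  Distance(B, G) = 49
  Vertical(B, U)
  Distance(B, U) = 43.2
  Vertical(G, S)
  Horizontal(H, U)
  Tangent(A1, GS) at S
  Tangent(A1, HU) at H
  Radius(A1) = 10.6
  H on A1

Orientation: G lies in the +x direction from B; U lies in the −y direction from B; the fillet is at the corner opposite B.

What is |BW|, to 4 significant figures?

50.37

B and U share the same x with |BU| = 43.2 and U on the −y side, so U = (0.000, -43.20). The virtual corner opposite B is at (49.00, -43.20). Since A1 is tangent to GS there, WS ⟂ GS and since A1 is tangent to HU there, WH ⟂ HU, with radius 10.6, so the center W sits 10.6 in from both sides at W = (38.40, -32.60). Then |BW| = |W − B| = 50.37.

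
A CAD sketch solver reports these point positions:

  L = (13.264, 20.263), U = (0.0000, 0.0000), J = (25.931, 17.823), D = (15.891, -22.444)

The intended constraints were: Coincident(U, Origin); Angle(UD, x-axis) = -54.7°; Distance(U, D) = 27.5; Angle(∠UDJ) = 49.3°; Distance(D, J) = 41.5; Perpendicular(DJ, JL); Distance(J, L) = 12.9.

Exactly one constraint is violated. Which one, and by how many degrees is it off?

Perpendicular(DJ, JL) — off by 3.10°.

U = (0.00, 0.00) ✓; UD at -54.70° ✓; |UD| = 27.50 ✓; ∠UDJ = 49.30° ✓; |DJ| = 41.50 ✓; ∠(DJ, JL) = 93.10° ✗; |JL| = 12.90 ✓.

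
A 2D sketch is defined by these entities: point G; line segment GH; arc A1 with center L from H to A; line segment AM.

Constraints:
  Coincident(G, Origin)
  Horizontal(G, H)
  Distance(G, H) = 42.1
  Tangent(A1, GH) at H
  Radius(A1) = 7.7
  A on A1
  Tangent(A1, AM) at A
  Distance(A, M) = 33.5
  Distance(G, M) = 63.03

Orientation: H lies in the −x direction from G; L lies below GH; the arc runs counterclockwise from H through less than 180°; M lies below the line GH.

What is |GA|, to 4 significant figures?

50.46

G is at the origin; G and H share the same y with |GH| = 42.1 and H on the −x side, so H = (-42.10, 0.000). Tangency of A1 to GH means the radius LH is perpendicular to GH, so L = H + (0, -7.7) = (-42.10, -7.700). Since LA ⟂ AM (tangency), |LM| = √(7.7² + 33.5²) = 34.37 regardless of where A sits on A1. So M lies on both circle(G, 63.03) and circle(L, 34.37); the below-GH intersection is M = (-47.28, -41.68). A is the foot of the tangent from M: A = (-49.78, -8.274).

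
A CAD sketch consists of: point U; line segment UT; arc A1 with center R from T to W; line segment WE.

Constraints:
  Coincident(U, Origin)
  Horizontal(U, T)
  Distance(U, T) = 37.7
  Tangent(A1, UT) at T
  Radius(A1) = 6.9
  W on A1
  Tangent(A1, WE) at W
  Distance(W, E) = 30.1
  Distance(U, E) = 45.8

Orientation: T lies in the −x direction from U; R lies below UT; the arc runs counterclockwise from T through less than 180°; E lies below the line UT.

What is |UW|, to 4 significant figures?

44.84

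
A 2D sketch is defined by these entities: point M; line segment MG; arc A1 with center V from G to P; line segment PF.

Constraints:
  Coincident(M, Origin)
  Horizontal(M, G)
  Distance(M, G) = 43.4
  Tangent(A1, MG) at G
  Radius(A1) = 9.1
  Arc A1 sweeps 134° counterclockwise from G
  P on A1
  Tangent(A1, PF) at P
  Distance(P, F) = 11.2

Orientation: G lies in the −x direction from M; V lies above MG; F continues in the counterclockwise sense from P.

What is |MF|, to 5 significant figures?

50.432

On A1, G sits at bearing -90° from V; a 134° counterclockwise sweep puts P at bearing 44°, so P = V + 9.1·(cos 44°, sin 44°) = (-36.854, 15.421). A1 meets PF tangentially, so VP is at right angles to PF, so PF runs along (−sin 44°, cos 44°); with |PF| = 11.2, F = (-44.634, 23.478). Then |MF| = |F − M| = 50.432.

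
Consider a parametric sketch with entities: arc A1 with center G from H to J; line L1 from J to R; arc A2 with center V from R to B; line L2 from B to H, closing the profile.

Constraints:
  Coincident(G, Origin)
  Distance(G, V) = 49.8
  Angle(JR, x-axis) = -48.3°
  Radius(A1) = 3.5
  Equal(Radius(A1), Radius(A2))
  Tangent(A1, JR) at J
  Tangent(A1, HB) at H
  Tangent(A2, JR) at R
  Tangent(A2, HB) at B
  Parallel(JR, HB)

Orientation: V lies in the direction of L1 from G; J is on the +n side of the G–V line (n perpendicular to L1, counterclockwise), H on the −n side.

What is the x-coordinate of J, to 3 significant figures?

2.61

The slot axis is L1's direction at -48.3°, so u = (cos -48.3°, sin -48.3°) = (0.665, -0.747) and n = (−sin -48.3°, cos -48.3°) = (0.747, 0.665). G is at the origin and V lies 49.8 along u from G, so V = 49.8·u = (33.1, -37.2). Tangency of A1 to both parallel lines with radius 3.5 puts J and H at G ± 3.5·n: J = (2.61, 2.33), H = (-2.61, -2.33). So J.x = 2.61.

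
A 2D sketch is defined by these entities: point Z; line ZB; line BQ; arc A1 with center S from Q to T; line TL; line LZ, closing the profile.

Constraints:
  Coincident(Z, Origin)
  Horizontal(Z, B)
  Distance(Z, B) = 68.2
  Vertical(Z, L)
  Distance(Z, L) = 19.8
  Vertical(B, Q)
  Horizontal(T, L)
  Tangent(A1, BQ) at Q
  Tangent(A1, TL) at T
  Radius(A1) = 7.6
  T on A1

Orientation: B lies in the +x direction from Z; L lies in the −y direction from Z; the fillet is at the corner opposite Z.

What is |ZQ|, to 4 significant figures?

69.28

Z is at the origin; Z and B share the same y with |ZB| = 68.2 and B on the +x side, so B = (68.20, 0.000). ZL is vertical with |ZL| = 19.8 and L on the −y side, so L = (0.000, -19.80). The virtual corner opposite Z is at (68.20, -19.80). The tangent condition forces SQ to be normal to BQ and tangency of A1 to TL means the radius ST is perpendicular to TL, with radius 7.6, so the center S sits 7.6 in from both sides at S = (60.60, -12.20). That places the tangent points at Q = (68.20, -12.20) on BQ and T = (60.60, -19.80) on TL. Then |ZQ| = |Q − Z| = 69.28.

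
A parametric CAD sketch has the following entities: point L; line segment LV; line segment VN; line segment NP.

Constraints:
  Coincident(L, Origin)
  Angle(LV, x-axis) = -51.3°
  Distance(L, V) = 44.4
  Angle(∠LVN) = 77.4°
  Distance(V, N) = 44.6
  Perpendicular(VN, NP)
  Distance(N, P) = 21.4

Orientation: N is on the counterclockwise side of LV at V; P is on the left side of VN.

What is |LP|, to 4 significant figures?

41.23

L is at the origin; LV runs at -51.3° with length 44.4, so V = 44.4·(cos -51.3°, sin -51.3°) = (27.76, -34.65). ∠LVN = 77.4°, so VN runs at -51.3° + (180° − 77.4°) = 51.30° from the x-axis; with |VN| = 44.6, N = V + 44.6·(cos 51.30°, sin 51.30°) = (55.65, 0.1561). VN ⟂ NP; with |NP| = 21.4 on the left of VN, P = N + 21.4·(-0.7804, 0.6252) = (38.95, 13.54). Then |LP| = |P − L| = 41.23.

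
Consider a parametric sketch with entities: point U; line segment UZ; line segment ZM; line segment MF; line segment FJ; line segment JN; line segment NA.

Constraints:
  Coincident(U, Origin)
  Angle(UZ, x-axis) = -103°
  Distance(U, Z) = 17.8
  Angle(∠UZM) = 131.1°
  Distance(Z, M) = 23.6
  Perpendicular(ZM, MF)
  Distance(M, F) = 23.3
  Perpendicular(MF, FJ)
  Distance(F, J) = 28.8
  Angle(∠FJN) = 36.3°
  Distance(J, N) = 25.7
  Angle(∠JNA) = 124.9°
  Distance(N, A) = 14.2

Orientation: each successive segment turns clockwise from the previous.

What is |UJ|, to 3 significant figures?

11.8

ZM is perpendicular to MF, so MF runs at 118°; with |MF| = 23.3, F = (-35.8, -7.91). MF is perpendicular to FJ, so FJ runs at 28.1°; with |FJ| = 28.8, J = (-10.4, 5.66). Then |UJ| = |J − U| = 11.8.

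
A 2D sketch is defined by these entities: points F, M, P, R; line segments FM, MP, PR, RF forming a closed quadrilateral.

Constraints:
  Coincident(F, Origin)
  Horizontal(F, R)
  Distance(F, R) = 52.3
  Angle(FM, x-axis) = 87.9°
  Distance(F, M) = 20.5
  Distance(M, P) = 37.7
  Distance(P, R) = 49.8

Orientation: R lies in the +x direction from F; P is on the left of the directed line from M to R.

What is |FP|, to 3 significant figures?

53.5

F is at the origin; FR is horizontal with |FR| = 52.3 and R in +x, so R = (52.3, 0). FM runs at 87.9° with |FM| = 20.5, so M = (0.751, 20.5). P is determined by |MP| = 37.7 and |PR| = 49.8 together: it lies at the intersection of circle(M, 37.7) and circle(R, 49.8). With |MR| = 55.5, the foot of the radical line on MR is 18.2 from M and the perpendicular offset is √(37.7² − 18.2²) = 33.0. Taking the left-of-MR solution: P = (29.9, 44.5).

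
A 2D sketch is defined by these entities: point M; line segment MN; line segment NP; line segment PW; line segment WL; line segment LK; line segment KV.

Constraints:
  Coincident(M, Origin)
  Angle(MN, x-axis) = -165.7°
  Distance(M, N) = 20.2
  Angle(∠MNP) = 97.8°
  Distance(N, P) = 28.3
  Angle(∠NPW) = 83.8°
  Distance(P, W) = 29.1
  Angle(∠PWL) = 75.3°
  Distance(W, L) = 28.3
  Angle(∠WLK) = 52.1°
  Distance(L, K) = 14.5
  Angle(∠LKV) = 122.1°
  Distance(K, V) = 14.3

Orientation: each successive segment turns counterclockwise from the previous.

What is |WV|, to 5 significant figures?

11.253

M is at the origin; MN runs at -165.7° with length 20.2, so N = (-19.574, -4.9894). ∠MNP = 97.8° gives NP at -83.500° from the x-axis; with |NP| = 28.3, P = (-16.370, -33.107). ∠NPW = 83.8° gives PW at 12.700° from the x-axis; with |PW| = 29.1, W = (12.018, -26.710). ∠PWL = 75.3° gives WL at 117.40° from the x-axis; with |WL| = 28.3, L = (-1.0061, -1.5848). ∠WLK = 52.1° gives LK at -114.70° from the x-axis; with |LK| = 14.5, K = (-7.0651, -14.758). ∠LKV = 122.1° gives KV at -56.800° from the x-axis; with |KV| = 14.3, V = (0.76502, -26.724). Then |WV| = |V − W| = 11.253.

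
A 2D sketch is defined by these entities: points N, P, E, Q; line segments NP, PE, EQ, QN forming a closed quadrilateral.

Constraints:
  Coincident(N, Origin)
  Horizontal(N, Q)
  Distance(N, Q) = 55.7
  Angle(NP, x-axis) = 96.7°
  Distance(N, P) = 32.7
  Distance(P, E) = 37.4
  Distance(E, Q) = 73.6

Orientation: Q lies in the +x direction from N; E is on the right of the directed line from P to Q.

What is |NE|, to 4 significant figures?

18.00

N is at the origin; NQ is horizontal with |NQ| = 55.7 and Q in +x, so Q = (55.7, 0). NP runs at 96.7° with |NP| = 32.7, so P = (-3.815, 32.48). E is determined by |PE| = 37.4 and |EQ| = 73.6 together: it lies at the intersection of circle(P, 37.4) and circle(Q, 73.6). With |PQ| = 67.80, the foot of the radical line on PQ is 4.267 from P and the perpendicular offset is √(37.4² − 4.267²) = 37.16. Taking the right-of-PQ solution: E = (-17.87, -2.183).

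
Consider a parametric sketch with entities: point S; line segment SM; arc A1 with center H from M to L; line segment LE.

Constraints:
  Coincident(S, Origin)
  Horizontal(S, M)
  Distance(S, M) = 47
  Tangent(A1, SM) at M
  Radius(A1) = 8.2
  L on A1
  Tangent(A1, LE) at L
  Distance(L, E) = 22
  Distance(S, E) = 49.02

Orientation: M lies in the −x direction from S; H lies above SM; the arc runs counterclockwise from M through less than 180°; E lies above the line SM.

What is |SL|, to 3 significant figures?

39.6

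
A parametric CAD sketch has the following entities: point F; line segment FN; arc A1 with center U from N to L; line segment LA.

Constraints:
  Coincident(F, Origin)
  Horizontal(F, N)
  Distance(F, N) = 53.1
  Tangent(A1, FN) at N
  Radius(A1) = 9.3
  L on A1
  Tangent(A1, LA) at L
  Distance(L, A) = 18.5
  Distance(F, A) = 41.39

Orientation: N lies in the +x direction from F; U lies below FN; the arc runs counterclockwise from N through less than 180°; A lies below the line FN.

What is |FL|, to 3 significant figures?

45.3

Checks: ∠(UN, NF) = 90.00° ✓; |UN| = 9.300 ✓; |UL| = 9.300 ✓; ∠(UL, LA) = 90.00° ✓; |LA| = 18.50 ✓; |FA| = 41.39 ✓.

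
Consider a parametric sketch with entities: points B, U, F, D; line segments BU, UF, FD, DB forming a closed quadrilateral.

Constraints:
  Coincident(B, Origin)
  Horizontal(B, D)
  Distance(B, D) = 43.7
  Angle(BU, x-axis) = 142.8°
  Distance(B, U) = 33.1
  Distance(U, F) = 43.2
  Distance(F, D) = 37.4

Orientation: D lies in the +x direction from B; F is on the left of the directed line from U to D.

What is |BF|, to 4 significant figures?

30.47

B is at the origin; B and D share the same y with |BD| = 43.7 and D in +x, so D = (43.7, 0). BU runs at 142.8° with |BU| = 33.1, so U = (-26.37, 20.01). F is determined by |UF| = 43.2 and |FD| = 37.4 together: it lies at the intersection of circle(U, 43.2) and circle(D, 37.4). With |UD| = 72.87, the foot of the radical line on UD is 39.64 from U and the perpendicular offset is √(43.2² − 39.64²) = 17.17. Taking the left-of-UD solution: F = (16.47, 25.63).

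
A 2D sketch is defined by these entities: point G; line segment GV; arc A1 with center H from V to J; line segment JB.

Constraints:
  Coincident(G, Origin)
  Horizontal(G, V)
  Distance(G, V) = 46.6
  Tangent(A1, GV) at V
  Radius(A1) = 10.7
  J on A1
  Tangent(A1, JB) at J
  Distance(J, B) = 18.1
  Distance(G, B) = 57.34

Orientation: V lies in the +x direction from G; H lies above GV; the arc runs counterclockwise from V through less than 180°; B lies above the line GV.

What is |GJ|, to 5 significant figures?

58.236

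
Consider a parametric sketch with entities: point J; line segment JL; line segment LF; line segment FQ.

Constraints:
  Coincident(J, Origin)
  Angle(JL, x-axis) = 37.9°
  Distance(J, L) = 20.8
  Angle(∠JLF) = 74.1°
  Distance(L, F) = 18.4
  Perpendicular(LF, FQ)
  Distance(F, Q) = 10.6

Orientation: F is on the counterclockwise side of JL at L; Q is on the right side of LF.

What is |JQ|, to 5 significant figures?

33.135

∠JLF = 74.1°, so LF runs at 37.9° + (180° − 74.1°) = 143.80° from the x-axis; with |LF| = 18.4, F = L + 18.4·(cos 143.80°, sin 143.80°) = (1.5649, 23.644). The perpendicularity gives FQ at right angles to LF; with |FQ| = 10.6 on the right of LF, Q = F + 10.6·(0.59061, 0.80696) = (7.8253, 32.198). Then |JQ| = |Q − J| = 33.135.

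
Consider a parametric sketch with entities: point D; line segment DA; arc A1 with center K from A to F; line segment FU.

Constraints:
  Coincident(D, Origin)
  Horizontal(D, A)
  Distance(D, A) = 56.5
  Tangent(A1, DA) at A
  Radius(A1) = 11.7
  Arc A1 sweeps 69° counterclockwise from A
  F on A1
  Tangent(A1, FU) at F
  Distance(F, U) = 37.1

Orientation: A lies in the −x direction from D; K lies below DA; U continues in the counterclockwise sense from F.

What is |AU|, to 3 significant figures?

48.6

On A1, A sits at bearing 90° from K; a 69° counterclockwise sweep puts F at bearing 159°, so F = K + 11.7·(cos 159°, sin 159°) = (-67.4, -7.51). The tangent condition forces KF to be normal to FU, so FU runs along (−sin 159°, cos 159°); with |FU| = 37.1, U = (-80.7, -42.1). Then |AU| = |U − A| = 48.6.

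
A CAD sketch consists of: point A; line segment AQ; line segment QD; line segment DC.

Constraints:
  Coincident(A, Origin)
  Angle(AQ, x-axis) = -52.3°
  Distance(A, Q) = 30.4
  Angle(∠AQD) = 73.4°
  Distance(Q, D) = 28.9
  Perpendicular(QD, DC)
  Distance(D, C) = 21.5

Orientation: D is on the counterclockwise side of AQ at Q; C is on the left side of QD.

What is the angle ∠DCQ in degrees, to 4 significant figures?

53.35°

A is at the origin; AQ runs at -52.3° with length 30.4, so Q = 30.4·(cos -52.3°, sin -52.3°) = (18.59, -24.05). ∠AQD = 73.4°, so QD runs at -52.3° + (180° − 73.4°) = 54.30° from the x-axis; with |QD| = 28.9, D = Q + 28.9·(cos 54.30°, sin 54.30°) = (35.45, -0.5840). The perpendicularity gives DC at right angles to QD; with |DC| = 21.5 on the left of QD, C = D + 21.5·(-0.8121, 0.5835) = (17.99, 11.96). Then cos ∠DCQ = CD·CQ / (|CD||CQ|), giving 53.35°.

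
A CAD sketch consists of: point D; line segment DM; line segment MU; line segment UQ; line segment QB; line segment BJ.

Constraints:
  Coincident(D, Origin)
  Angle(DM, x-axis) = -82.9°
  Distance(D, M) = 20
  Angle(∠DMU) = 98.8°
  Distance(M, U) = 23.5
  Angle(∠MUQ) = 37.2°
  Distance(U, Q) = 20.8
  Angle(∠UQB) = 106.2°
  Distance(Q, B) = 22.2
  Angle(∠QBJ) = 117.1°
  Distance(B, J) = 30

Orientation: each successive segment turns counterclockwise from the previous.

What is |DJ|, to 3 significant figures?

50.1

∠UQB = 106.2° gives QB at -145° from the x-axis; with |QB| = 22.2, B = (-8.43, -20.2). ∠QBJ = 117.1° gives BJ at -82.2° from the x-axis; with |BJ| = 30.0, J = (-4.36, -49.9). Then |DJ| = |J − D| = 50.1.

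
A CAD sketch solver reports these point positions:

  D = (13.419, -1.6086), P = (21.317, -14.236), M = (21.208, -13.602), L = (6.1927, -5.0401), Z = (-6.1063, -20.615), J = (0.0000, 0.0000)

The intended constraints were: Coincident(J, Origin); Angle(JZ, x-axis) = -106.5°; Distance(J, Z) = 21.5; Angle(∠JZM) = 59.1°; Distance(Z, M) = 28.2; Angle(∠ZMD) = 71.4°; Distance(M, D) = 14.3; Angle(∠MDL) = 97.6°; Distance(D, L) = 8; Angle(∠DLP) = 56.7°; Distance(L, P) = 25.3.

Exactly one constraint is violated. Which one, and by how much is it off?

Distance(L, P) = 25.3 — off by 7.60.

J = (0.00, 0.00) ✓; JZ at -106.5° ✓; |JZ| = 21.50 ✓; ∠JZM = 59.10° ✓; |ZM| = 28.20 ✓; ∠ZMD = 71.40° ✓; |MD| = 14.30 ✓; ∠MDL = 97.60° ✓; |DL| = 8.000 ✓; ∠DLP = 56.70° ✓; |LP| = 17.70 ✗.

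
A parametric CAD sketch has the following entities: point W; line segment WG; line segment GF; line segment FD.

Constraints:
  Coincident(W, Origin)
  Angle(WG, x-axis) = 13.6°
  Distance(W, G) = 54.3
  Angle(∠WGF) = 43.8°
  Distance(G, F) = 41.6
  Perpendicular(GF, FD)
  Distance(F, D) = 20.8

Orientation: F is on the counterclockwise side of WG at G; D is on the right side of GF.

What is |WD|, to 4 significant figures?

58.43

W is at the origin; WG runs at 13.6° with length 54.3, so G = 54.3·(cos 13.6°, sin 13.6°) = (52.78, 12.77). ∠WGF = 43.8°, so GF runs at 13.6° + (180° − 43.8°) = 149.8° from the x-axis; with |GF| = 41.6, F = G + 41.6·(cos 149.8°, sin 149.8°) = (16.82, 33.69). The perpendicularity gives FD at right angles to GF; with |FD| = 20.8 on the right of GF, D = F + 20.8·(0.5030, 0.8643) = (27.29, 51.67). Then |WD| = |D − W| = 58.43.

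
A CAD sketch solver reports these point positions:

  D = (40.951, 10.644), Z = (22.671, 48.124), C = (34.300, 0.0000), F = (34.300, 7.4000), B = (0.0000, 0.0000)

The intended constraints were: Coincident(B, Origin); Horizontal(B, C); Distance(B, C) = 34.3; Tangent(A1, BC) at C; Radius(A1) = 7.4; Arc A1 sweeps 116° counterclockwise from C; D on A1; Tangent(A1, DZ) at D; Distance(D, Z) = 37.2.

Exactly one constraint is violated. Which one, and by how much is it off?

Distance(D, Z) = 37.2 — off by 4.50.

B = (0.00, 0.00) ✓; B.y = 0.00, C.y = 0.00 ✓; |BC| = 34.30 ✓; ∠(FC, CB) = 90.00° ✓; |FC| = 7.400 ✓; bearing(F→D) − bearing(F→C) = 116.0° ✓; |FD| = 7.400 ✓; ∠(FD, DZ) = 90.00° ✓; |DZ| = 41.70 ✗.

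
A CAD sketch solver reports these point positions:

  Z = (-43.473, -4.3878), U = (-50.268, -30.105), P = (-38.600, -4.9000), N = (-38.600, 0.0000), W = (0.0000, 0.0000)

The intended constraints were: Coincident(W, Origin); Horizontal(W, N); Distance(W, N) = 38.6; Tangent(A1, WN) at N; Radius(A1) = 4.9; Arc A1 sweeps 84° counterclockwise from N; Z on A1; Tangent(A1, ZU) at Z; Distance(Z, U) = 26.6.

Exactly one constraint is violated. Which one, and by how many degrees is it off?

Tangent(A1, ZU) at Z — off by 8.80°.

W = (0.00, 0.00) ✓; W.y = 0.00, N.y = 0.00 ✓; |WN| = 38.60 ✓; ∠(PN, NW) = 90.00° ✓; |PN| = 4.900 ✓; bearing(P→Z) − bearing(P→N) = 84.00° ✓; |PZ| = 4.900 ✓; ∠(PZ, ZU) = 98.80° ✗; |ZU| = 26.60 ✓.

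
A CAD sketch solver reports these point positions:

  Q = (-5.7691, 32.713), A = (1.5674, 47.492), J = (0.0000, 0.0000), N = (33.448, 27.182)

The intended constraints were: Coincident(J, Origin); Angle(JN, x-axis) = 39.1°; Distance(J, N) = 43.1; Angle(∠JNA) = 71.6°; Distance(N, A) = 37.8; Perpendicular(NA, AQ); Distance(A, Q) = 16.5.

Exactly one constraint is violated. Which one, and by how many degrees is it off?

Perpendicular(NA, AQ) — off by 6.10°.

J = (0.00, 0.00) ✓; JN at 39.10° ✓; |JN| = 43.10 ✓; ∠JNA = 71.60° ✓; |NA| = 37.80 ✓; ∠(NA, AQ) = 96.10° ✗; |AQ| = 16.50 ✓.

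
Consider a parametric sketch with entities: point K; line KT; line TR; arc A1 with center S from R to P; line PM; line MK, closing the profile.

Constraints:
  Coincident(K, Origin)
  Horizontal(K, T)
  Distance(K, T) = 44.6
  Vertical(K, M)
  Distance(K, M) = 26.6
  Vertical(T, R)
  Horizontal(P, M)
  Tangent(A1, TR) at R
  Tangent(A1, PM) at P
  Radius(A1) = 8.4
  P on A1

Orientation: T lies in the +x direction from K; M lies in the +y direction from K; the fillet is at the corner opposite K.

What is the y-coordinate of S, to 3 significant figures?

18.2

K is at the origin; K and T share the same y with |KT| = 44.6 and T on the +x side, so T = (44.6, 0.00). K and M share the same x with |KM| = 26.6 and M on the +y side, so M = (0.00, 26.6). The virtual corner opposite K is at (44.6, 26.6). The tangent condition forces SR to be normal to TR and since A1 is tangent to PM there, SP ⟂ PM, with radius 8.4, so the center S sits 8.4 in from both sides at S = (36.2, 18.2). So S.y = 18.2.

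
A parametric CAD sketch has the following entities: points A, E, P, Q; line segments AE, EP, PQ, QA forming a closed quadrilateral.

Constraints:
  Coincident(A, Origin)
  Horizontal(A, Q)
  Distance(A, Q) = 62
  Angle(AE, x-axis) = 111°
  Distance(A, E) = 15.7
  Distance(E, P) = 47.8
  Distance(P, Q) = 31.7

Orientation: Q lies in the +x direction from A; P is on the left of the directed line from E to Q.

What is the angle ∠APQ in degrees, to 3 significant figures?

101°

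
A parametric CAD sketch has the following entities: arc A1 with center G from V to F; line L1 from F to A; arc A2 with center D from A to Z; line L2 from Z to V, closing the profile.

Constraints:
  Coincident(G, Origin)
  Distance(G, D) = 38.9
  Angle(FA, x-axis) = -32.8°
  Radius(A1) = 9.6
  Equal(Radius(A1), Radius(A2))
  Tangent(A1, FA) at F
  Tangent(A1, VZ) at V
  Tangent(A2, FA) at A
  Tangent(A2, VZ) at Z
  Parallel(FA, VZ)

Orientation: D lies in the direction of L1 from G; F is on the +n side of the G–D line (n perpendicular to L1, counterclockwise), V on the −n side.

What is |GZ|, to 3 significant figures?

40.1

Tangency of A1 to both parallel lines with radius 9.6 puts F and V at G ± 9.6·n: F = (5.20, 8.07), V = (-5.20, -8.07). Equal radii place A and Z the same way about D: A = D + 9.6·n = (37.9, -13.0), Z = D − 9.6·n = (27.5, -29.1). Then |GZ| = |Z − G| = 40.1.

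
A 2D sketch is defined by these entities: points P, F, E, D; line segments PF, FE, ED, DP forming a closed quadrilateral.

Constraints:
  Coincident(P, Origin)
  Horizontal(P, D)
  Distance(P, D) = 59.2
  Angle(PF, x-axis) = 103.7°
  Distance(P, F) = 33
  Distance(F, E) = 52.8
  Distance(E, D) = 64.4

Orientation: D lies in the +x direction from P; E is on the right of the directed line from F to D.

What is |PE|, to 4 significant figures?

20.49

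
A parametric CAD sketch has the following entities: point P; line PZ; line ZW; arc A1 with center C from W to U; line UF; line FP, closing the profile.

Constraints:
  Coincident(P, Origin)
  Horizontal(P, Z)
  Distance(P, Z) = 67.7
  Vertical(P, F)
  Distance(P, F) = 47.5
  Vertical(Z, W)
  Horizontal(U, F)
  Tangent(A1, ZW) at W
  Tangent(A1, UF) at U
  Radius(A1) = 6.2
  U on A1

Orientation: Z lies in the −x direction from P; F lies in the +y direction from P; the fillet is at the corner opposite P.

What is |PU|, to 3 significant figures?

77.7

P is at the origin; PZ is horizontal with |PZ| = 67.7 and Z on the −x side, so Z = (-67.7, 0.00). P and F share the same x with |PF| = 47.5 and F on the +y side, so F = (0.00, 47.5). The virtual corner opposite P is at (-67.7, 47.5). Tangency of A1 to ZW means the radius CW is perpendicular to ZW and tangency of A1 to UF means the radius CU is perpendicular to UF, with radius 6.2, so the center C sits 6.2 in from both sides at C = (-61.5, 41.3). That places the tangent points at W = (-67.7, 41.3) on ZW and U = (-61.5, 47.5) on UF. Then |PU| = |U − P| = 77.7.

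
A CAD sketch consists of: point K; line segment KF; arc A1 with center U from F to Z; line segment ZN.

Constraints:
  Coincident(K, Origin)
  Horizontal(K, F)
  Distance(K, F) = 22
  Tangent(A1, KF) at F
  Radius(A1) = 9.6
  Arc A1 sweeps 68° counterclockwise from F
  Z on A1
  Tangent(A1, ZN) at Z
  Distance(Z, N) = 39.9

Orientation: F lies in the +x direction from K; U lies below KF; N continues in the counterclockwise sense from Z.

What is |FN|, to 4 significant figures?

49.17

K is at the origin; K and F share the same y with |KF| = 22.0 and F on the +x side, so F = (22.00, 0.000). Tangency of A1 to KF means the radius UF is perpendicular to KF, so U = F + (0, -9.6) = (22.00, -9.600). On A1, F sits at bearing 90° from U; a 68° counterclockwise sweep puts Z at bearing 158°, so Z = U + 9.6·(cos 158°, sin 158°) = (13.10, -6.004). Since A1 is tangent to ZN there, UZ ⟂ ZN, so ZN runs along (−sin 158°, cos 158°); with |ZN| = 39.9, N = (-1.848, -43.00). Then |FN| = |N − F| = 49.17.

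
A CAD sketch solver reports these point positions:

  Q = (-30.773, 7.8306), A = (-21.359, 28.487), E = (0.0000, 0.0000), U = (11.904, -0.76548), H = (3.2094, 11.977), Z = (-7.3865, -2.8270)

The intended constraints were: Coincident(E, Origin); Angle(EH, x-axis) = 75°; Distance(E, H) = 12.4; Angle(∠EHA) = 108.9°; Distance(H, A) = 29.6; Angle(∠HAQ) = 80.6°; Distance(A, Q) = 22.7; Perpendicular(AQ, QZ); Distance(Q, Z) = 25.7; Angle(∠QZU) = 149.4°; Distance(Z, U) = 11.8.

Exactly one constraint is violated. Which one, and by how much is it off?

Distance(Z, U) = 11.8 — off by 7.60.

E = (0.00, 0.00) ✓; EH at 75.00° ✓; |EH| = 12.40 ✓; ∠EHA = 108.9° ✓; |HA| = 29.60 ✓; ∠HAQ = 80.60° ✓; |AQ| = 22.70 ✓; ∠(AQ, QZ) = 90.00° ✓; |QZ| = 25.70 ✓; ∠QZU = 149.4° ✓; |ZU| = 19.40 ✗.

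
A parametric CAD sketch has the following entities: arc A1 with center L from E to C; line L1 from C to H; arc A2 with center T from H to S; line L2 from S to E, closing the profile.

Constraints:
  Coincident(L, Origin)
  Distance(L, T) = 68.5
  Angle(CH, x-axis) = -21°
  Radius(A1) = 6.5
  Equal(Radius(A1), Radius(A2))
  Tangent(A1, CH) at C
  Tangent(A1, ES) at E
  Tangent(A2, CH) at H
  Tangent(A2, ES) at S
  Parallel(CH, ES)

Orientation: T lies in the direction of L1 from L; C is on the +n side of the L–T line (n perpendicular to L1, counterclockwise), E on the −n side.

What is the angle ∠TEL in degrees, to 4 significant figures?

84.58°

The slot axis is L1's direction at -21.0°, so u = (cos -21.0°, sin -21.0°) = (0.9336, -0.3584) and n = (−sin -21.0°, cos -21.0°) = (0.3584, 0.9336). L is at the origin and T lies 68.5 along u from L, so T = 68.5·u = (63.95, -24.55). Tangency of A1 to both parallel lines with radius 6.5 puts C and E at L ± 6.5·n: C = (2.329, 6.068), E = (-2.329, -6.068). Then cos ∠TEL = ET·EL / (|ET||EL|), giving 84.58°.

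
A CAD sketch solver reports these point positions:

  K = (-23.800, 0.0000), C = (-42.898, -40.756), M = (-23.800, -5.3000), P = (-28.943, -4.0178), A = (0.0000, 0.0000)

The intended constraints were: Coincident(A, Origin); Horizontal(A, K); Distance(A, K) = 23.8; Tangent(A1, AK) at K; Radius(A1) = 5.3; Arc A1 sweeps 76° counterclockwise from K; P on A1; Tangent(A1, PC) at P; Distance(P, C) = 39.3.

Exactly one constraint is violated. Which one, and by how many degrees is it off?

Tangent(A1, PC) at P — off by 6.80°.

A = (0.00, 0.00) ✓; A.y = 0.00, K.y = 0.00 ✓; |AK| = 23.80 ✓; ∠(MK, KA) = 90.00° ✓; |MK| = 5.300 ✓; bearing(M→P) − bearing(M→K) = 76.00° ✓; |MP| = 5.300 ✓; ∠(MP, PC) = 96.80° ✗; |PC| = 39.30 ✓.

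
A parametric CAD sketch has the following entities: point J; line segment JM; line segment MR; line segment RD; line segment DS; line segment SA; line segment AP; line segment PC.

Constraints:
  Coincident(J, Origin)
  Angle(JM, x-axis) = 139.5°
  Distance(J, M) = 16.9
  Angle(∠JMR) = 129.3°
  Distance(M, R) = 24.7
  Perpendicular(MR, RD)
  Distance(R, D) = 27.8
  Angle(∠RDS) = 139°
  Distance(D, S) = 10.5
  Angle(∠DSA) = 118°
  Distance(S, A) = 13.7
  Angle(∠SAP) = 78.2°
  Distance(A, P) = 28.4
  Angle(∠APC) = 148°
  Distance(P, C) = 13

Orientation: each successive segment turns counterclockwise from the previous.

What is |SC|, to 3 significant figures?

37.2

∠SAP = 78.2° gives AP at 125° from the x-axis; with |AP| = 28.4, P = (-27.8, 1.32). ∠APC = 148.0° gives PC at 157° from the x-axis; with |PC| = 13.0, C = (-39.7, 6.40). Then |SC| = |C − S| = 37.2.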